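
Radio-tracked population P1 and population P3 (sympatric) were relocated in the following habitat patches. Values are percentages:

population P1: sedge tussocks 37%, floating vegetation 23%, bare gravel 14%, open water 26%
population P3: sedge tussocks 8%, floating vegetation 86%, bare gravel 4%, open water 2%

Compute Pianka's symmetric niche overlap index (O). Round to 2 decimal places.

Convert percentages to proportions (divide by 100).
Σ p₁ᵢp₂ᵢ = 0.0296 + 0.1978 + 0.0056 + 0.0052 = 0.2382
Σp_1ᵢ² = 0.37² + 0.23² + 0.14² + 0.26² = 0.1369 + 0.0529 + 0.0196 + 0.0676 = 0.2770
Σp_2ᵢ² = 0.08² + 0.86² + 0.04² + 0.02² = 0.0064 + 0.7396 + 0.0016 + 0.0004 = 0.7480
O = 0.2382 / √(0.2770 × 0.7480) = 0.2382 / 0.45519 = 0.5233

0.52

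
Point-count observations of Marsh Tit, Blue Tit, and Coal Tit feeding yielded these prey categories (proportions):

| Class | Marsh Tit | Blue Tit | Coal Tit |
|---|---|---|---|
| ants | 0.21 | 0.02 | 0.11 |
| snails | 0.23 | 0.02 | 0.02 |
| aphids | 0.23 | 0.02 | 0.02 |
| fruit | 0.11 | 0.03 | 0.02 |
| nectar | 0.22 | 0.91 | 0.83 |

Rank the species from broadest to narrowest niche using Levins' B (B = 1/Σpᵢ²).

Marsh Tit > Coal Tit > Blue Tit

Σp_Marsᵢ² = 0.21² + 0.23² + 0.23² + 0.11² + 0.22² = 0.0441 + 0.0529 + 0.0529 + 0.0121 + 0.0484 = 0.2104
B_Mars = 1 / 0.2104 = 4.7529
Σp_Blueᵢ² = 0.02² + 0.02² + 0.02² + 0.03² + 0.91² = 0.0004 + 0.0004 + 0.0004 + 0.0009 + 0.8281 = 0.8302
B_Blue = 1 / 0.8302 = 1.2045
Σp_Coalᵢ² = 0.11² + 0.02² + 0.02² + 0.02² + 0.83² = 0.0121 + 0.0004 + 0.0004 + 0.0004 + 0.6889 = 0.7022
B_Coal = 1 / 0.7022 = 1.4241
Ranking by B (broadest → narrowest): Marsh Tit (4.75) > Coal Tit (1.42) > Blue Tit (1.20)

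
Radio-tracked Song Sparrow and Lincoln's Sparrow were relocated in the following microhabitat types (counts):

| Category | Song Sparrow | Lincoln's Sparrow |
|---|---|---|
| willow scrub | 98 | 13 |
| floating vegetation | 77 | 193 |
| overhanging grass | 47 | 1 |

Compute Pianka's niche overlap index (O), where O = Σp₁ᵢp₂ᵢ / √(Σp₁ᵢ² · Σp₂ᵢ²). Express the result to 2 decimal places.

0.63

Proportions for Song Sparrow (n=222): 98/222=0.4414, 77/222=0.3468, 47/222=0.2117
Proportions for Lincoln's Sparrow (n=207): 13/207=0.0628, 193/207=0.9324, 1/207=0.0048
Σ p₁ᵢp₂ᵢ = 0.027720 + 0.323356 + 0.001016 = 0.352092
Σp_1ᵢ² = 0.4414² + 0.3468² + 0.2117² = 0.194834 + 0.120270 + 0.044817 = 0.359921
Σp_2ᵢ² = 0.0628² + 0.9324² + 0.0048² = 0.003944 + 0.869370 + 0.000023 = 0.873337
O = 0.352092 / √(0.359921 × 0.873337) = 0.352092 / 0.5606535 = 0.6280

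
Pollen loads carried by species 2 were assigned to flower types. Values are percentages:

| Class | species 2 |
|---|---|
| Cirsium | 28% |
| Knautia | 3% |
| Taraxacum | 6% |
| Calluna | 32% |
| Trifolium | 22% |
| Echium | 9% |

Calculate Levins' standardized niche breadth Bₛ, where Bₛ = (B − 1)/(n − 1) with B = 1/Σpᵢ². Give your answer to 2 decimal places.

0.63

Convert percentages to proportions (divide by 100).
Σpᵢ² = 0.28² + 0.03² + 0.06² + 0.32² + 0.22² + 0.09² = 0.0784 + 0.0009 + 0.0036 + 0.1024 + 0.0484 + 0.0081 = 0.2418
B = 1 / 0.2418 = 4.1356
Bₛ = (B − 1)/(n − 1) = (4.1356 − 1)/(6 − 1) = 3.1356/5 = 0.6271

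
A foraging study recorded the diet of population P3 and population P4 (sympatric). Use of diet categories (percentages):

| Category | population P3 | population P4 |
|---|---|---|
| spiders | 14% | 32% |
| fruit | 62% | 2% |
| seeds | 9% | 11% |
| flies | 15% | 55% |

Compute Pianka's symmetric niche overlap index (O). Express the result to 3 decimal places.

Convert percentages to proportions (divide by 100).
Σ p₁ᵢp₂ᵢ = 0.0448 + 0.0124 + 0.0099 + 0.0825 = 0.1496
Σp_1ᵢ² = 0.14² + 0.62² + 0.09² + 0.15² = 0.0196 + 0.3844 + 0.0081 + 0.0225 = 0.4346
Σp_2ᵢ² = 0.32² + 0.02² + 0.11² + 0.55² = 0.1024 + 0.0004 + 0.0121 + 0.3025 = 0.4174
O = 0.1496 / √(0.4346 × 0.4174) = 0.1496 / 0.425913 = 0.35125

0.351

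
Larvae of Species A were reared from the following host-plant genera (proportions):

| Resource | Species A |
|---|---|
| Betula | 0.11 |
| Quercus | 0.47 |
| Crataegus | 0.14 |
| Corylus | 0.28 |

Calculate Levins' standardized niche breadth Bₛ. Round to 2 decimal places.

Σpᵢ² = 0.11² + 0.47² + 0.14² + 0.28² = 0.0121 + 0.2209 + 0.0196 + 0.0784 = 0.3310
B = 1 / 0.3310 = 3.0211
Bₛ = (B − 1)/(n − 1) = (3.0211 − 1)/(4 − 1) = 2.0211/3 = 0.6737

0.67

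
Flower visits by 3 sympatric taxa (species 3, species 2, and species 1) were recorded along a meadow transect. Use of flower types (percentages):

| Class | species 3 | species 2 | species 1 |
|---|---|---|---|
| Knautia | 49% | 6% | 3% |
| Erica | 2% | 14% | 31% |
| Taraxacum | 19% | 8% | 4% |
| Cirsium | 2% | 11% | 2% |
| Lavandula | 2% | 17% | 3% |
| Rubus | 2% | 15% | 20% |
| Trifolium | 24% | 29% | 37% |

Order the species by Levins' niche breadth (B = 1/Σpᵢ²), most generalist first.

Convert percentages to proportions (divide by 100).
Σp_3ᵢ² = 0.49² + 0.02² + 0.19² + 0.02² + 0.02² + 0.02² + 0.24² = 0.2401 + 0.0004 + 0.0361 + 0.0004 + 0.0004 + 0.0004 + 0.0576 = 0.3354
B_3 = 1 / 0.3354 = 2.9815
Σp_2ᵢ² = 0.06² + 0.14² + 0.08² + 0.11² + 0.17² + 0.15² + 0.29² = 0.0036 + 0.0196 + 0.0064 + 0.0121 + 0.0289 + 0.0225 + 0.0841 = 0.1772
B_2 = 1 / 0.1772 = 5.6433
Σp_1ᵢ² = 0.03² + 0.31² + 0.04² + 0.02² + 0.03² + 0.20² + 0.37² = 0.0009 + 0.0961 + 0.0016 + 0.0004 + 0.0009 + 0.0400 + 0.1369 = 0.2768
B_1 = 1 / 0.2768 = 3.6127
Ranking by B (broadest → narrowest): species 2 (5.64) > species 1 (3.61) > species 3 (2.98)

species 2 > species 1 > species 3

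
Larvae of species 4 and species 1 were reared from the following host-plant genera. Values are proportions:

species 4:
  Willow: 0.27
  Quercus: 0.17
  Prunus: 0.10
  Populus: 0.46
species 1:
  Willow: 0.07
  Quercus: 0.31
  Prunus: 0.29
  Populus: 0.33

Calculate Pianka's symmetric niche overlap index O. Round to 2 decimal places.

Σ p₁ᵢp₂ᵢ = 0.0189 + 0.0527 + 0.0290 + 0.1518 = 0.2524
Σp_1ᵢ² = 0.27² + 0.17² + 0.10² + 0.46² = 0.0729 + 0.0289 + 0.0100 + 0.2116 = 0.3234
Σp_2ᵢ² = 0.07² + 0.31² + 0.29² + 0.33² = 0.0049 + 0.0961 + 0.0841 + 0.1089 = 0.2940
O = 0.2524 / √(0.3234 × 0.2940) = 0.2524 / 0.30835 = 0.8186

0.82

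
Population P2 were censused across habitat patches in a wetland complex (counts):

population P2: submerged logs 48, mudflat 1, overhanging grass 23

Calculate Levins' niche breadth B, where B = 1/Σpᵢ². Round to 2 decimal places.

Proportions for population P2 (n=72): 48/72=0.6667, 1/72=0.0139, 23/72=0.3194
Σpᵢ² = 0.6667² + 0.0139² + 0.3194² = 0.444489 + 0.000193 + 0.102016 = 0.546698
B = 1 / 0.546698 = 1.8292

1.83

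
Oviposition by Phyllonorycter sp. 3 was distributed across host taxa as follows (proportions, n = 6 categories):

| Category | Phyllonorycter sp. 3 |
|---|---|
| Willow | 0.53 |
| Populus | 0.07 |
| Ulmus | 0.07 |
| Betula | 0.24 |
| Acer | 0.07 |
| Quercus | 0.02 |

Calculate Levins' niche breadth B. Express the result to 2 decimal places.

Σpᵢ² = 0.53² + 0.07² + 0.07² + 0.24² + 0.07² + 0.02² = 0.2809 + 0.0049 + 0.0049 + 0.0576 + 0.0049 + 0.0004 = 0.3536
B = 1 / 0.3536 = 2.8281

2.83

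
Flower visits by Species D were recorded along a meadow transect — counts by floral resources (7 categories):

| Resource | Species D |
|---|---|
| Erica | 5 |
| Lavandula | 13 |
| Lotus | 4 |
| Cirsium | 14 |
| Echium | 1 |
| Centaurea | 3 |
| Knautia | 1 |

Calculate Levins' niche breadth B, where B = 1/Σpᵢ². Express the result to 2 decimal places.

Proportions for Species D (n=41): 5/41=0.1220, 13/41=0.3171, 4/41=0.0976, 14/41=0.3415, 1/41=0.0244, 3/41=0.0732, 1/41=0.0244
Σpᵢ² = 0.1220² + 0.3171² + 0.0976² + 0.3415² + 0.0244² + 0.0732² + 0.0244² = 0.014884 + 0.100552 + 0.009526 + 0.116622 + 0.000595 + 0.005358 + 0.000595 = 0.248132
B = 1 / 0.248132 = 4.0301

4.03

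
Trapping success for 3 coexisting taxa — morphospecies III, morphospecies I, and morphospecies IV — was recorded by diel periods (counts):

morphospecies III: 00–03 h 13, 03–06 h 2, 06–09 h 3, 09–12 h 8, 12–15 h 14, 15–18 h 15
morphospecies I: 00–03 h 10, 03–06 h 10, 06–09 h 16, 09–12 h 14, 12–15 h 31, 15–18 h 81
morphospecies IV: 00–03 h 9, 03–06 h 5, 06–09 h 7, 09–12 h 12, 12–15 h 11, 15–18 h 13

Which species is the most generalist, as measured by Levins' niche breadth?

Proportions for morphospecies III (n=55): 13/55=0.2364, 2/55=0.0364, 3/55=0.0545, 8/55=0.1455, 14/55=0.2545, 15/55=0.2727
Proportions for morphospecies I (n=162): 10/162=0.0617, 10/162=0.0617, 16/162=0.0988, 14/162=0.0864, 31/162=0.1914, 81/162=0.5000
Proportions for morphospecies IV (n=57): 9/57=0.1579, 5/57=0.0877, 7/57=0.1228, 12/57=0.2105, 11/57=0.1930, 13/57=0.2281
Σp_IIIᵢ² = 0.2364² + 0.0364² + 0.0545² + 0.1455² + 0.2545² + 0.2727² = 0.055885 + 0.001325 + 0.002970 + 0.021170 + 0.064770 + 0.074365 = 0.220485
B_III = 1 / 0.220485 = 4.5355
Σp_Iᵢ² = 0.0617² + 0.0617² + 0.0988² + 0.0864² + 0.1914² + 0.5000² = 0.003807 + 0.003807 + 0.009761 + 0.007465 + 0.036634 + 0.250000 = 0.311474
B_I = 1 / 0.311474 = 3.2105
Σp_IVᵢ² = 0.1579² + 0.0877² + 0.1228² + 0.2105² + 0.1930² + 0.2281² = 0.024932 + 0.007691 + 0.015080 + 0.044310 + 0.037249 + 0.052030 = 0.181292
B_IV = 1 / 0.181292 = 5.5160
Highest B → broadest niche (most generalist): morphospecies IV (B = 5.52).

morphospecies IV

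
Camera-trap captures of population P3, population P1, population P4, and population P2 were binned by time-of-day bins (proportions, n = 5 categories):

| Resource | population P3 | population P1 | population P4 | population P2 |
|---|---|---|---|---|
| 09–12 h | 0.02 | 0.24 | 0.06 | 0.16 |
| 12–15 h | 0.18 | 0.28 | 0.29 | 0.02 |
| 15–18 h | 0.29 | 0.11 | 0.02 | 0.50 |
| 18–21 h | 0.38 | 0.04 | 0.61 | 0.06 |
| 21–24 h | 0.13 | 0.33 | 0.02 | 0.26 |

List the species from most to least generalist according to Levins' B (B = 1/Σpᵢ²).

population P1 > population P3 > population P2 > population P4

Σp_P3ᵢ² = 0.02² + 0.18² + 0.29² + 0.38² + 0.13² = 0.0004 + 0.0324 + 0.0841 + 0.1444 + 0.0169 = 0.2782
B_P3 = 1 / 0.2782 = 3.5945
Σp_P1ᵢ² = 0.24² + 0.28² + 0.11² + 0.04² + 0.33² = 0.0576 + 0.0784 + 0.0121 + 0.0016 + 0.1089 = 0.2586
B_P1 = 1 / 0.2586 = 3.8670
Σp_P4ᵢ² = 0.06² + 0.29² + 0.02² + 0.61² + 0.02² = 0.0036 + 0.0841 + 0.0004 + 0.3721 + 0.0004 = 0.4606
B_P4 = 1 / 0.4606 = 2.1711
Σp_P2ᵢ² = 0.16² + 0.02² + 0.50² + 0.06² + 0.26² = 0.0256 + 0.0004 + 0.2500 + 0.0036 + 0.0676 = 0.3472
B_P2 = 1 / 0.3472 = 2.8802
Ranking by B (broadest → narrowest): population P1 (3.87) > population P3 (3.59) > population P2 (2.88) > population P4 (2.17)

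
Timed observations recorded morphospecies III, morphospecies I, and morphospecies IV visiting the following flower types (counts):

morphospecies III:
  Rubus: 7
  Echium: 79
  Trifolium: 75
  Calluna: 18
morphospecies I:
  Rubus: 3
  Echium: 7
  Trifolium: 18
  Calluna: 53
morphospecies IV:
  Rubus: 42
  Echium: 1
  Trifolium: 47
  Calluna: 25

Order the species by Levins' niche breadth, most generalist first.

morphospecies IV > morphospecies III > morphospecies I

Proportions for morphospecies III (n=179): 7/179=0.0391, 79/179=0.4413, 75/179=0.4190, 18/179=0.1006
Proportions for morphospecies I (n=81): 3/81=0.0370, 7/81=0.0864, 18/81=0.2222, 53/81=0.6543
Proportions for morphospecies IV (n=115): 42/115=0.3652, 1/115=0.0087, 47/115=0.4087, 25/115=0.2174
Σp_IIIᵢ² = 0.0391² + 0.4413² + 0.4190² + 0.1006² = 0.001529 + 0.194746 + 0.175561 + 0.010120 = 0.381956
B_III = 1 / 0.381956 = 2.6181
Σp_Iᵢ² = 0.0370² + 0.0864² + 0.2222² + 0.6543² = 0.001369 + 0.007465 + 0.049373 + 0.428108 = 0.486315
B_I = 1 / 0.486315 = 2.0563
Σp_IVᵢ² = 0.3652² + 0.0087² + 0.4087² + 0.2174² = 0.133371 + 0.000076 + 0.167036 + 0.047263 = 0.347746
B_IV = 1 / 0.347746 = 2.8757
Ranking by B (broadest → narrowest): morphospecies IV (2.88) > morphospecies III (2.62) > morphospecies I (2.06)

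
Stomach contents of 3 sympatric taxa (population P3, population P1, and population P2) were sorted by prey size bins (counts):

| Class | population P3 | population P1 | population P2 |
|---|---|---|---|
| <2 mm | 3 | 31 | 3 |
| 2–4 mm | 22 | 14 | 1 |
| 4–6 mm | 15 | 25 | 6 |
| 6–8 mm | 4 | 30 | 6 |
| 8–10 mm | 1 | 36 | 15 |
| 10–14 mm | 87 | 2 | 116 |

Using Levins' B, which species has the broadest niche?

population P1

Proportions for population P3 (n=132): 3/132=0.0227, 22/132=0.1667, 15/132=0.1136, 4/132=0.0303, 1/132=0.0076, 87/132=0.6591
Proportions for population P1 (n=138): 31/138=0.2246, 14/138=0.1014, 25/138=0.1812, 30/138=0.2174, 36/138=0.2609, 2/138=0.0145
Proportions for population P2 (n=147): 3/147=0.0204, 1/147=0.0068, 6/147=0.0408, 6/147=0.0408, 15/147=0.1020, 116/147=0.7891
Σp_P3ᵢ² = 0.0227² + 0.1667² + 0.1136² + 0.0303² + 0.0076² + 0.6591² = 0.000515 + 0.027789 + 0.012905 + 0.000918 + 0.000058 + 0.434413 = 0.476598
B_P3 = 1 / 0.476598 = 2.0982
Σp_P1ᵢ² = 0.2246² + 0.1014² + 0.1812² + 0.2174² + 0.2609² + 0.0145² = 0.050445 + 0.010282 + 0.032833 + 0.047263 + 0.068069 + 0.000210 = 0.209102
B_P1 = 1 / 0.209102 = 4.7824
Σp_P2ᵢ² = 0.0204² + 0.0068² + 0.0408² + 0.0408² + 0.1020² + 0.7891² = 0.000416 + 0.000046 + 0.001665 + 0.001665 + 0.010404 + 0.622679 = 0.636875
B_P2 = 1 / 0.636875 = 1.5702
Highest B → broadest niche (most generalist): population P1 (B = 4.78).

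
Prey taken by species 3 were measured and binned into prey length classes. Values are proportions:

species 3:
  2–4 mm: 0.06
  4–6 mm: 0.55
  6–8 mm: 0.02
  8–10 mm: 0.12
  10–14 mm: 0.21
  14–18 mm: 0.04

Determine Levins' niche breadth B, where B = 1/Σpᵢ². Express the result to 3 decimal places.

2.728

Σpᵢ² = 0.06² + 0.55² + 0.02² + 0.12² + 0.21² + 0.04² = 0.0036 + 0.3025 + 0.0004 + 0.0144 + 0.0441 + 0.0016 = 0.3666
B = 1 / 0.3666 = 2.72777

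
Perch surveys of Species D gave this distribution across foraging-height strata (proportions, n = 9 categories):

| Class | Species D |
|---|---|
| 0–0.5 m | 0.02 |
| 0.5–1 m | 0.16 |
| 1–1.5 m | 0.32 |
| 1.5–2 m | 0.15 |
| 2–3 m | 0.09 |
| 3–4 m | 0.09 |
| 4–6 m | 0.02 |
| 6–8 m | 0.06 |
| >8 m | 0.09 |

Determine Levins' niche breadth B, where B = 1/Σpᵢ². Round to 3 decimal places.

5.580

Σpᵢ² = 0.02² + 0.16² + 0.32² + 0.15² + 0.09² + 0.09² + 0.02² + 0.06² + 0.09² = 0.0004 + 0.0256 + 0.1024 + 0.0225 + 0.0081 + 0.0081 + 0.0004 + 0.0036 + 0.0081 = 0.1792
B = 1 / 0.1792 = 5.58036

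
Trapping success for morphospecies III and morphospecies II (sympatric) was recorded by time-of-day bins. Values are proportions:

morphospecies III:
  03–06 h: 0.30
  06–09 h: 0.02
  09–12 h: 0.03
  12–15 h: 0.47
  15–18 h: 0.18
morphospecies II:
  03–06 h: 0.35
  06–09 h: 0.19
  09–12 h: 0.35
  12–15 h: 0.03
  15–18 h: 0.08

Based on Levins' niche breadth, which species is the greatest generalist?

Σp_IIIᵢ² = 0.30² + 0.02² + 0.03² + 0.47² + 0.18² = 0.0900 + 0.0004 + 0.0009 + 0.2209 + 0.0324 = 0.3446
B_III = 1 / 0.3446 = 2.9019
Σp_IIᵢ² = 0.35² + 0.19² + 0.35² + 0.03² + 0.08² = 0.1225 + 0.0361 + 0.1225 + 0.0009 + 0.0064 = 0.2884
B_II = 1 / 0.2884 = 3.4674
Highest B → broadest niche (most generalist): morphospecies II (B = 3.47).

morphospecies II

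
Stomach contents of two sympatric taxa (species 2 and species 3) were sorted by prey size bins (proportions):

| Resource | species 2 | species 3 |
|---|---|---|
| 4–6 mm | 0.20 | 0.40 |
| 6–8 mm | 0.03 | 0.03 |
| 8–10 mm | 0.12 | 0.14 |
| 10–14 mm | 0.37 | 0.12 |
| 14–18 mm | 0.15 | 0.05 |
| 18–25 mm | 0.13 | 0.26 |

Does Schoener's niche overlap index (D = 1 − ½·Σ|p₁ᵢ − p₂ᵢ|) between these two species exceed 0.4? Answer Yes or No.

Yes

Σ|p₁ᵢ − p₂ᵢ| = 0.20 + 0.00 + 0.02 + 0.25 + 0.10 + 0.13 = 0.70
D = 1 − ½ × 0.70 = 1 − 0.350 = 0.6500
D = 0.6500 > 0.4 → Yes.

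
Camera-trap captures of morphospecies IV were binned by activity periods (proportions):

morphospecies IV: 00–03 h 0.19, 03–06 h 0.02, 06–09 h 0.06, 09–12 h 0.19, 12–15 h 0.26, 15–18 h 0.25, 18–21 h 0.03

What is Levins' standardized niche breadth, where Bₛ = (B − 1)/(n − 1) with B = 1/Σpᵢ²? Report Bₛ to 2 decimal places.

0.64

Σpᵢ² = 0.19² + 0.02² + 0.06² + 0.19² + 0.26² + 0.25² + 0.03² = 0.0361 + 0.0004 + 0.0036 + 0.0361 + 0.0676 + 0.0625 + 0.0009 = 0.2072
B = 1 / 0.2072 = 4.8263
Bₛ = (B − 1)/(n − 1) = (4.8263 − 1)/(7 − 1) = 3.8263/6 = 0.6377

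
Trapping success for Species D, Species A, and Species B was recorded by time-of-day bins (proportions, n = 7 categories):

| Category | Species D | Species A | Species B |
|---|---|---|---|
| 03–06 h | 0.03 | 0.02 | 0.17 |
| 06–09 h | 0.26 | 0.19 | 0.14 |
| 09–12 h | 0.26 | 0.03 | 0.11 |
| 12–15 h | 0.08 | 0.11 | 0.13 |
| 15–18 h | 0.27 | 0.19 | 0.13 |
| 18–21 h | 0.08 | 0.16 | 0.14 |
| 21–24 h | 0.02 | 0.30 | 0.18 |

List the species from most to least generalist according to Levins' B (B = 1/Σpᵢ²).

Species B > Species A > Species D

Σp_Dᵢ² = 0.03² + 0.26² + 0.26² + 0.08² + 0.27² + 0.08² + 0.02² = 0.0009 + 0.0676 + 0.0676 + 0.0064 + 0.0729 + 0.0064 + 0.0004 = 0.2222
B_D = 1 / 0.2222 = 4.5005
Σp_Aᵢ² = 0.02² + 0.19² + 0.03² + 0.11² + 0.19² + 0.16² + 0.30² = 0.0004 + 0.0361 + 0.0009 + 0.0121 + 0.0361 + 0.0256 + 0.0900 = 0.2012
B_A = 1 / 0.2012 = 4.9702
Σp_Bᵢ² = 0.17² + 0.14² + 0.11² + 0.13² + 0.13² + 0.14² + 0.18² = 0.0289 + 0.0196 + 0.0121 + 0.0169 + 0.0169 + 0.0196 + 0.0324 = 0.1464
B_B = 1 / 0.1464 = 6.8306
Ranking by B (broadest → narrowest): Species B (6.83) > Species A (4.97) > Species D (4.50)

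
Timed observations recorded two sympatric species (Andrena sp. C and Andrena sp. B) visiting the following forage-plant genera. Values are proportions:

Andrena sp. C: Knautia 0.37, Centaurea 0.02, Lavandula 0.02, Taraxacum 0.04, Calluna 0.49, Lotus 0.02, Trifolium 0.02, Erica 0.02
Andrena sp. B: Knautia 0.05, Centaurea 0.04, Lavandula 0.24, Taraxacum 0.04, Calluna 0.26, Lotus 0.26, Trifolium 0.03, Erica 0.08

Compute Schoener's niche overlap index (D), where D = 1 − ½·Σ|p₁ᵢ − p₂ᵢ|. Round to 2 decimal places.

Σ|p₁ᵢ − p₂ᵢ| = 0.32 + 0.02 + 0.22 + 0.00 + 0.23 + 0.24 + 0.01 + 0.06 = 1.10
D = 1 − ½ × 1.10 = 1 − 0.550 = 0.4500

0.45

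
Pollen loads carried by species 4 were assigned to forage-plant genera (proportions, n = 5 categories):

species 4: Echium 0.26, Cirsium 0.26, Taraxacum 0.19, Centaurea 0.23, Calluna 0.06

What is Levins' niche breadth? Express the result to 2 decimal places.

Σpᵢ² = 0.26² + 0.26² + 0.19² + 0.23² + 0.06² = 0.0676 + 0.0676 + 0.0361 + 0.0529 + 0.0036 = 0.2278
B = 1 / 0.2278 = 4.3898

4.39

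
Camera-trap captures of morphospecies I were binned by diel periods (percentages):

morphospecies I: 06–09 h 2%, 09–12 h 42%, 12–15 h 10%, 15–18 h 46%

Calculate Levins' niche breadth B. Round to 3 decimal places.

Convert percentages to proportions (divide by 100).
Σpᵢ² = 0.02² + 0.42² + 0.10² + 0.46² = 0.0004 + 0.1764 + 0.0100 + 0.2116 = 0.3984
B = 1 / 0.3984 = 2.51004

2.510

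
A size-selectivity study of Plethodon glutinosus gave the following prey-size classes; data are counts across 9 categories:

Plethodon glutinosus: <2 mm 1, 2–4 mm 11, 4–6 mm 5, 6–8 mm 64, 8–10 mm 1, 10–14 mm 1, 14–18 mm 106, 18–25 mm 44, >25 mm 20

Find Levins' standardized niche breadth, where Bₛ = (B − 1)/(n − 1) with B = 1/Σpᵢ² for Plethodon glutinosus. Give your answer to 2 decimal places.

0.32

Proportions for Plethodon glutinosus (n=253): 1/253=0.0040, 11/253=0.0435, 5/253=0.0198, 64/253=0.2530, 1/253=0.0040, 1/253=0.0040, 106/253=0.4190, 44/253=0.1739, 20/253=0.0791
Σpᵢ² = 0.0040² + 0.0435² + 0.0198² + 0.2530² + 0.0040² + 0.0040² + 0.4190² + 0.1739² + 0.0791² = 0.000016 + 0.001892 + 0.000392 + 0.064009 + 0.000016 + 0.000016 + 0.175561 + 0.030241 + 0.006257 = 0.278400
B = 1 / 0.278400 = 3.5920
Bₛ = (B − 1)/(n − 1) = (3.5920 − 1)/(9 − 1) = 2.5920/8 = 0.3240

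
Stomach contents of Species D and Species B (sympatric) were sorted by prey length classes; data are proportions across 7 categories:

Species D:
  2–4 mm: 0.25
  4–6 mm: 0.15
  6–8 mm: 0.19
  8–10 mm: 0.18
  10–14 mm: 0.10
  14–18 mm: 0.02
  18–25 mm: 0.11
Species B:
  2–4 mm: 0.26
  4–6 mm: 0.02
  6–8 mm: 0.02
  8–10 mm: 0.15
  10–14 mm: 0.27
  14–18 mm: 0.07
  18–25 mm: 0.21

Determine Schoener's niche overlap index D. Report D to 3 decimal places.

Σ|p₁ᵢ − p₂ᵢ| = 0.01 + 0.13 + 0.17 + 0.03 + 0.17 + 0.05 + 0.10 = 0.66
D = 1 − ½ × 0.66 = 1 − 0.330 = 0.67000

0.670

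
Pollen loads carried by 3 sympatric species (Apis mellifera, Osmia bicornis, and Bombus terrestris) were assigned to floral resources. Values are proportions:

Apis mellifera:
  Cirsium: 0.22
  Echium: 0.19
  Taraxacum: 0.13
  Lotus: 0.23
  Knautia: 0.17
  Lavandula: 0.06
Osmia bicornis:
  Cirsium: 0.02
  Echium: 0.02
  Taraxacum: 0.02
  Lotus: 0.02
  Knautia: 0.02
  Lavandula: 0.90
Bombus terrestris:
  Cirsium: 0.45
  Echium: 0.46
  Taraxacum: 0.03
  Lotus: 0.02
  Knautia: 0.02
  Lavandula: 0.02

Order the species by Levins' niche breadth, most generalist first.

Σp_mellᵢ² = 0.22² + 0.19² + 0.13² + 0.23² + 0.17² + 0.06² = 0.0484 + 0.0361 + 0.0169 + 0.0529 + 0.0289 + 0.0036 = 0.1868
B_mell = 1 / 0.1868 = 5.3533
Σp_bicoᵢ² = 0.02² + 0.02² + 0.02² + 0.02² + 0.02² + 0.90² = 0.0004 + 0.0004 + 0.0004 + 0.0004 + 0.0004 + 0.8100 = 0.8120
B_bico = 1 / 0.8120 = 1.2315
Σp_terrᵢ² = 0.45² + 0.46² + 0.03² + 0.02² + 0.02² + 0.02² = 0.2025 + 0.2116 + 0.0009 + 0.0004 + 0.0004 + 0.0004 = 0.4162
B_terr = 1 / 0.4162 = 2.4027
Ranking by B (broadest → narrowest): Apis mellifera (5.35) > Bombus terrestris (2.40) > Osmia bicornis (1.23)

Apis mellifera > Bombus terrestris > Osmia bicornis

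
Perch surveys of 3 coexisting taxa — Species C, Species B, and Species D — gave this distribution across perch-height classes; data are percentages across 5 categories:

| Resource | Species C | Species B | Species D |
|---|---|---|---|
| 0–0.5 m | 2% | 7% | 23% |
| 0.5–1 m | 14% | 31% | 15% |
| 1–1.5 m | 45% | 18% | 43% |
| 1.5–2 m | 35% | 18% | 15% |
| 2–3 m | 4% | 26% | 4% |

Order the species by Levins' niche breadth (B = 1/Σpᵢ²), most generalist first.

Convert percentages to proportions (divide by 100).
Σp_Cᵢ² = 0.02² + 0.14² + 0.45² + 0.35² + 0.04² = 0.0004 + 0.0196 + 0.2025 + 0.1225 + 0.0016 = 0.3466
B_C = 1 / 0.3466 = 2.8852
Σp_Bᵢ² = 0.07² + 0.31² + 0.18² + 0.18² + 0.26² = 0.0049 + 0.0961 + 0.0324 + 0.0324 + 0.0676 = 0.2334
B_B = 1 / 0.2334 = 4.2845
Σp_Dᵢ² = 0.23² + 0.15² + 0.43² + 0.15² + 0.04² = 0.0529 + 0.0225 + 0.1849 + 0.0225 + 0.0016 = 0.2844
B_D = 1 / 0.2844 = 3.5162
Ranking by B (broadest → narrowest): Species B (4.28) > Species D (3.52) > Species C (2.89)

Species B > Species D > Species C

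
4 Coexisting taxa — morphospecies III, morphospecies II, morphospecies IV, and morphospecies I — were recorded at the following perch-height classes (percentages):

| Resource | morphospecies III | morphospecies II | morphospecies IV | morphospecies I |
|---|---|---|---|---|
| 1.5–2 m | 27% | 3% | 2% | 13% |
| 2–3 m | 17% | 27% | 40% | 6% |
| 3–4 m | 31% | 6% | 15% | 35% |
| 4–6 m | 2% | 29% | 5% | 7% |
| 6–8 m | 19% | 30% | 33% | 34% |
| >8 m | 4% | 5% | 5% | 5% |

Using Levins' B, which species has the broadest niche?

morphospecies III

Convert percentages to proportions (divide by 100).
Σp_IIIᵢ² = 0.27² + 0.17² + 0.31² + 0.02² + 0.19² + 0.04² = 0.0729 + 0.0289 + 0.0961 + 0.0004 + 0.0361 + 0.0016 = 0.2360
B_III = 1 / 0.2360 = 4.2373
Σp_IIᵢ² = 0.03² + 0.27² + 0.06² + 0.29² + 0.30² + 0.05² = 0.0009 + 0.0729 + 0.0036 + 0.0841 + 0.0900 + 0.0025 = 0.2540
B_II = 1 / 0.2540 = 3.9370
Σp_IVᵢ² = 0.02² + 0.40² + 0.15² + 0.05² + 0.33² + 0.05² = 0.0004 + 0.1600 + 0.0225 + 0.0025 + 0.1089 + 0.0025 = 0.2968
B_IV = 1 / 0.2968 = 3.3693
Σp_Iᵢ² = 0.13² + 0.06² + 0.35² + 0.07² + 0.34² + 0.05² = 0.0169 + 0.0036 + 0.1225 + 0.0049 + 0.1156 + 0.0025 = 0.2660
B_I = 1 / 0.2660 = 3.7594
Highest B → broadest niche (most generalist): morphospecies III (B = 4.24).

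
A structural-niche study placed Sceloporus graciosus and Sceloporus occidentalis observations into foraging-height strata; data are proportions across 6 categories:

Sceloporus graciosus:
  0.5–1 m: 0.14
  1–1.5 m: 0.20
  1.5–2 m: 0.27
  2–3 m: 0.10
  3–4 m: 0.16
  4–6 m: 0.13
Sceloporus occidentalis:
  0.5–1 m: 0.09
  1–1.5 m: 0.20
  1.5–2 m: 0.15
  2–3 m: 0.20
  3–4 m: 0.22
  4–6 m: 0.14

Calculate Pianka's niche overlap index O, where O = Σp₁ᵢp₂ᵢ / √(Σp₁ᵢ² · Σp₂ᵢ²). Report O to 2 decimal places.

Σ p₁ᵢp₂ᵢ = 0.0126 + 0.0400 + 0.0405 + 0.0200 + 0.0352 + 0.0182 = 0.1665
Σp_1ᵢ² = 0.14² + 0.20² + 0.27² + 0.10² + 0.16² + 0.13² = 0.0196 + 0.0400 + 0.0729 + 0.0100 + 0.0256 + 0.0169 = 0.1850
Σp_2ᵢ² = 0.09² + 0.20² + 0.15² + 0.20² + 0.22² + 0.14² = 0.0081 + 0.0400 + 0.0225 + 0.0400 + 0.0484 + 0.0196 = 0.1786
O = 0.1665 / √(0.1850 × 0.1786) = 0.1665 / 0.18177 = 0.9160

0.92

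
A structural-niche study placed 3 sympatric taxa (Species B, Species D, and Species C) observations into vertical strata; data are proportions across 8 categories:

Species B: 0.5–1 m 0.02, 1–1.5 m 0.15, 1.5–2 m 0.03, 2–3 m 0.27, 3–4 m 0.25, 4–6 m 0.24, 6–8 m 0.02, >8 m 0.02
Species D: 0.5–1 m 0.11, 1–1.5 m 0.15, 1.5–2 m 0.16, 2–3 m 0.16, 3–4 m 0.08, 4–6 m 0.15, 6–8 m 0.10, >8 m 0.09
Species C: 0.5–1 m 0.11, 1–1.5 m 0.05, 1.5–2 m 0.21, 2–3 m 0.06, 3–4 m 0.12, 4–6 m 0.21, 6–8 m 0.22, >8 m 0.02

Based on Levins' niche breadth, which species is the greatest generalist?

Σp_Bᵢ² = 0.02² + 0.15² + 0.03² + 0.27² + 0.25² + 0.24² + 0.02² + 0.02² = 0.0004 + 0.0225 + 0.0009 + 0.0729 + 0.0625 + 0.0576 + 0.0004 + 0.0004 = 0.2176
B_B = 1 / 0.2176 = 4.5956
Σp_Dᵢ² = 0.11² + 0.15² + 0.16² + 0.16² + 0.08² + 0.15² + 0.10² + 0.09² = 0.0121 + 0.0225 + 0.0256 + 0.0256 + 0.0064 + 0.0225 + 0.0100 + 0.0081 = 0.1328
B_D = 1 / 0.1328 = 7.5301
Σp_Cᵢ² = 0.11² + 0.05² + 0.21² + 0.06² + 0.12² + 0.21² + 0.22² + 0.02² = 0.0121 + 0.0025 + 0.0441 + 0.0036 + 0.0144 + 0.0441 + 0.0484 + 0.0004 = 0.1696
B_C = 1 / 0.1696 = 5.8962
Highest B → broadest niche (most generalist): Species D (B = 7.53).

Species D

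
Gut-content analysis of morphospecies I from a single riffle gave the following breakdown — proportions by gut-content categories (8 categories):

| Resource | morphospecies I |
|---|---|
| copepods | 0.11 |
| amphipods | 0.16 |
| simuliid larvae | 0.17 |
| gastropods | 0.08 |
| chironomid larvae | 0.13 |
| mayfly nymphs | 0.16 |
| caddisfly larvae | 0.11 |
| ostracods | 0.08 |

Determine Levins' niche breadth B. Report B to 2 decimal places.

7.46

Σpᵢ² = 0.11² + 0.16² + 0.17² + 0.08² + 0.13² + 0.16² + 0.11² + 0.08² = 0.0121 + 0.0256 + 0.0289 + 0.0064 + 0.0169 + 0.0256 + 0.0121 + 0.0064 = 0.1340
B = 1 / 0.1340 = 7.4627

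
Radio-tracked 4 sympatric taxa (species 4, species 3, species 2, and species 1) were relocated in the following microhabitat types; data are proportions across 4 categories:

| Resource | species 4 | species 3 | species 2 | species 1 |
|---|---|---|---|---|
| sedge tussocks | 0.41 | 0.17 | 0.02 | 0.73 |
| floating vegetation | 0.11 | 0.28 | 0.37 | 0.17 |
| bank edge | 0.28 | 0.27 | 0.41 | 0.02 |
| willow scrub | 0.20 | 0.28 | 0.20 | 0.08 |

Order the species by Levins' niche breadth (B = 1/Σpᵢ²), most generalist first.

Σp_4ᵢ² = 0.41² + 0.11² + 0.28² + 0.20² = 0.1681 + 0.0121 + 0.0784 + 0.0400 = 0.2986
B_4 = 1 / 0.2986 = 3.3490
Σp_3ᵢ² = 0.17² + 0.28² + 0.27² + 0.28² = 0.0289 + 0.0784 + 0.0729 + 0.0784 = 0.2586
B_3 = 1 / 0.2586 = 3.8670
Σp_2ᵢ² = 0.02² + 0.37² + 0.41² + 0.20² = 0.0004 + 0.1369 + 0.1681 + 0.0400 = 0.3454
B_2 = 1 / 0.3454 = 2.8952
Σp_1ᵢ² = 0.73² + 0.17² + 0.02² + 0.08² = 0.5329 + 0.0289 + 0.0004 + 0.0064 = 0.5686
B_1 = 1 / 0.5686 = 1.7587
Ranking by B (broadest → narrowest): species 3 (3.87) > species 4 (3.35) > species 2 (2.90) > species 1 (1.76)

species 3 > species 4 > species 2 > species 1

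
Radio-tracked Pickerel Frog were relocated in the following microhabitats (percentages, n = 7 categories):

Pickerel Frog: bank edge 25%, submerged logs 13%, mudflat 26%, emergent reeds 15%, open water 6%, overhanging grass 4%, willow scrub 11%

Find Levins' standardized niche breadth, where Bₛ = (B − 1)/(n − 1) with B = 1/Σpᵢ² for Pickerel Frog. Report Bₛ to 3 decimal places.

Convert percentages to proportions (divide by 100).
Σpᵢ² = 0.25² + 0.13² + 0.26² + 0.15² + 0.06² + 0.04² + 0.11² = 0.0625 + 0.0169 + 0.0676 + 0.0225 + 0.0036 + 0.0016 + 0.0121 = 0.1868
B = 1 / 0.1868 = 5.35332
Bₛ = (B − 1)/(n − 1) = (5.35332 − 1)/(7 − 1) = 4.35332/6 = 0.72555

0.726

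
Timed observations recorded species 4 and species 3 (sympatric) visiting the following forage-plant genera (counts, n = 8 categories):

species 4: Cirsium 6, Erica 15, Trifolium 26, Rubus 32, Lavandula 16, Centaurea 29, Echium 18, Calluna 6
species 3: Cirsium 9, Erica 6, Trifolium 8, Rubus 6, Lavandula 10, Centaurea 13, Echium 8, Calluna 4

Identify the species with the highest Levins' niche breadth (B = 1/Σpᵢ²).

Proportions for species 4 (n=148): 6/148=0.0405, 15/148=0.1014, 26/148=0.1757, 32/148=0.2162, 16/148=0.1081, 29/148=0.1959, 18/148=0.1216, 6/148=0.0405
Proportions for species 3 (n=64): 9/64=0.1406, 6/64=0.0938, 8/64=0.1250, 6/64=0.0938, 10/64=0.1563, 13/64=0.2031, 8/64=0.1250, 4/64=0.0625
Σp_4ᵢ² = 0.0405² + 0.1014² + 0.1757² + 0.2162² + 0.1081² + 0.1959² + 0.1216² + 0.0405² = 0.001640 + 0.010282 + 0.030870 + 0.046742 + 0.011686 + 0.038377 + 0.014787 + 0.001640 = 0.156024
B_4 = 1 / 0.156024 = 6.4093
Σp_3ᵢ² = 0.1406² + 0.0938² + 0.1250² + 0.0938² + 0.1563² + 0.2031² + 0.1250² + 0.0625² = 0.019768 + 0.008798 + 0.015625 + 0.008798 + 0.024430 + 0.041250 + 0.015625 + 0.003906 = 0.138200
B_3 = 1 / 0.138200 = 7.2359
Highest B → broadest niche (most generalist): species 3 (B = 7.24).

species 3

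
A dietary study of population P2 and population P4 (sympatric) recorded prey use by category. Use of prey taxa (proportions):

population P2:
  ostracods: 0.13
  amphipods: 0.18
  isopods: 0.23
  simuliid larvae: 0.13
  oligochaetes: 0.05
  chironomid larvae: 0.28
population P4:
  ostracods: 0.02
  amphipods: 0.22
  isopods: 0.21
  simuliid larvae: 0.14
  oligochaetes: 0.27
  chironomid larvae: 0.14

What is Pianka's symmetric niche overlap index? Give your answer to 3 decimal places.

0.797

Σ p₁ᵢp₂ᵢ = 0.0026 + 0.0396 + 0.0483 + 0.0182 + 0.0135 + 0.0392 = 0.1614
Σp_1ᵢ² = 0.13² + 0.18² + 0.23² + 0.13² + 0.05² + 0.28² = 0.0169 + 0.0324 + 0.0529 + 0.0169 + 0.0025 + 0.0784 = 0.2000
Σp_2ᵢ² = 0.02² + 0.22² + 0.21² + 0.14² + 0.27² + 0.14² = 0.0004 + 0.0484 + 0.0441 + 0.0196 + 0.0729 + 0.0196 = 0.2050
O = 0.1614 / √(0.2000 × 0.2050) = 0.1614 / 0.202485 = 0.79710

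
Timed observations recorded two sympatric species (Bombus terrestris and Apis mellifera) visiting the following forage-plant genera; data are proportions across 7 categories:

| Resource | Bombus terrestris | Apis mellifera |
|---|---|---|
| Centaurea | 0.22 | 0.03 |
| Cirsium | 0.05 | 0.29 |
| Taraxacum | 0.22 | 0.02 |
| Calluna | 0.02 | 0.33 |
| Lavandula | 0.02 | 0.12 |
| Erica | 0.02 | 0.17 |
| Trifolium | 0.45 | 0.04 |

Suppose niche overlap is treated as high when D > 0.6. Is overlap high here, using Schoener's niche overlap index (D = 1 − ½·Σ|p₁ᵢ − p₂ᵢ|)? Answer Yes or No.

Σ|p₁ᵢ − p₂ᵢ| = 0.19 + 0.24 + 0.20 + 0.31 + 0.10 + 0.15 + 0.41 = 1.60
D = 1 − ½ × 1.60 = 1 − 0.800 = 0.2000
D = 0.2000 < 0.6 → No.

No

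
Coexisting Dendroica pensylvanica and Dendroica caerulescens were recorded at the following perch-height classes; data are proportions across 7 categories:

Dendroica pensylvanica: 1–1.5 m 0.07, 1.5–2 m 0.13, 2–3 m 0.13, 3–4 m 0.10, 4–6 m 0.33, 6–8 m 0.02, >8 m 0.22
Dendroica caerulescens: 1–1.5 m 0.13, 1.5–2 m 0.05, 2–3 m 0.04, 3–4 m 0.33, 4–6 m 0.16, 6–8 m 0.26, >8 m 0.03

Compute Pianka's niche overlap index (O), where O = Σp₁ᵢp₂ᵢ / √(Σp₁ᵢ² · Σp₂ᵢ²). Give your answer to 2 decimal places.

Σ p₁ᵢp₂ᵢ = 0.0091 + 0.0065 + 0.0052 + 0.0330 + 0.0528 + 0.0052 + 0.0066 = 0.1184
Σp_1ᵢ² = 0.07² + 0.13² + 0.13² + 0.10² + 0.33² + 0.02² + 0.22² = 0.0049 + 0.0169 + 0.0169 + 0.0100 + 0.1089 + 0.0004 + 0.0484 = 0.2064
Σp_2ᵢ² = 0.13² + 0.05² + 0.04² + 0.33² + 0.16² + 0.26² + 0.03² = 0.0169 + 0.0025 + 0.0016 + 0.1089 + 0.0256 + 0.0676 + 0.0009 = 0.2240
O = 0.1184 / √(0.2064 × 0.2240) = 0.1184 / 0.21502 = 0.5506

0.55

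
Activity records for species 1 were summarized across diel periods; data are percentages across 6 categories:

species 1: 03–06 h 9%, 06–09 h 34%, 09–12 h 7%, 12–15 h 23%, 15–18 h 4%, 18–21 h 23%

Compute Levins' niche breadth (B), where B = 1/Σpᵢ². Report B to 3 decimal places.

Convert percentages to proportions (divide by 100).
Σpᵢ² = 0.09² + 0.34² + 0.07² + 0.23² + 0.04² + 0.23² = 0.0081 + 0.1156 + 0.0049 + 0.0529 + 0.0016 + 0.0529 = 0.2360
B = 1 / 0.2360 = 4.23729

4.237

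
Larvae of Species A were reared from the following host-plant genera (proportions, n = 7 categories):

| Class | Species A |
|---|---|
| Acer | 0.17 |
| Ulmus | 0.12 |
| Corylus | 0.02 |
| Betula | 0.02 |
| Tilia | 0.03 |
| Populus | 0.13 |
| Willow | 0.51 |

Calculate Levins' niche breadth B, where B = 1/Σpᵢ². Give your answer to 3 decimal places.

3.106

Σpᵢ² = 0.17² + 0.12² + 0.02² + 0.02² + 0.03² + 0.13² + 0.51² = 0.0289 + 0.0144 + 0.0004 + 0.0004 + 0.0009 + 0.0169 + 0.2601 = 0.3220
B = 1 / 0.3220 = 3.10559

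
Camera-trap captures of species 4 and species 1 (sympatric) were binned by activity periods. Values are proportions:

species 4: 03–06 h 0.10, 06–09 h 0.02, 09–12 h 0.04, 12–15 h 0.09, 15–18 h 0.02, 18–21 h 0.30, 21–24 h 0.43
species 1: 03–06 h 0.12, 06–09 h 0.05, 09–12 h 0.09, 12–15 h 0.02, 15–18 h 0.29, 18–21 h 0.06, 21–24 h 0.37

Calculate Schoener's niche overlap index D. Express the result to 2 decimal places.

0.63

Σ|p₁ᵢ − p₂ᵢ| = 0.02 + 0.03 + 0.05 + 0.07 + 0.27 + 0.24 + 0.06 = 0.74
D = 1 − ½ × 0.74 = 1 − 0.370 = 0.6300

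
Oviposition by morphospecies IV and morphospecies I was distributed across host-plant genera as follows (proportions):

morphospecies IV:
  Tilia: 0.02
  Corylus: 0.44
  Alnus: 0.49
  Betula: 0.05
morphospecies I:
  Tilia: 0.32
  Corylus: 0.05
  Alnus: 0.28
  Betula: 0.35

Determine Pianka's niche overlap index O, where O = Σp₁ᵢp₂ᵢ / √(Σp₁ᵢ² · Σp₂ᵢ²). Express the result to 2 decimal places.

0.50

Σ p₁ᵢp₂ᵢ = 0.0064 + 0.0220 + 0.1372 + 0.0175 = 0.1831
Σp_1ᵢ² = 0.02² + 0.44² + 0.49² + 0.05² = 0.0004 + 0.1936 + 0.2401 + 0.0025 = 0.4366
Σp_2ᵢ² = 0.32² + 0.05² + 0.28² + 0.35² = 0.1024 + 0.0025 + 0.0784 + 0.1225 = 0.3058
O = 0.1831 / √(0.4366 × 0.3058) = 0.1831 / 0.36539 = 0.5011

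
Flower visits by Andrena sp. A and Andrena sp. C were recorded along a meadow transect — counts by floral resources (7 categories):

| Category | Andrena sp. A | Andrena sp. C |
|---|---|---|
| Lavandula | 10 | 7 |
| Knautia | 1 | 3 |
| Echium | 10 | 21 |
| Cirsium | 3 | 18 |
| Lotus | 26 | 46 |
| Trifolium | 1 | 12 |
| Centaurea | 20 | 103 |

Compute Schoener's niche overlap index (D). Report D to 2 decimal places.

0.70

Proportions for Andrena sp. A (n=71): 10/71=0.1408, 1/71=0.0141, 10/71=0.1408, 3/71=0.0423, 26/71=0.3662, 1/71=0.0141, 20/71=0.2817
Proportions for Andrena sp. C (n=210): 7/210=0.0333, 3/210=0.0143, 21/210=0.1000, 18/210=0.0857, 46/210=0.2190, 12/210=0.0571, 103/210=0.4905
Σ|p₁ᵢ − p₂ᵢ| = 0.1075 + 0.0002 + 0.0408 + 0.0434 + 0.1472 + 0.0430 + 0.2088 = 0.5909
D = 1 − ½ × 0.5909 = 1 − 0.29545 = 0.70455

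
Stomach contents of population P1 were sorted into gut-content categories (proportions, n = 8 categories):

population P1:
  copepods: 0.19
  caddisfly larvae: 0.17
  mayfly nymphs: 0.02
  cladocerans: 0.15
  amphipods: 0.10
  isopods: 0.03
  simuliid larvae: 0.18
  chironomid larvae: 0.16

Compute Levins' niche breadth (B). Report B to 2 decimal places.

6.38

Σpᵢ² = 0.19² + 0.17² + 0.02² + 0.15² + 0.10² + 0.03² + 0.18² + 0.16² = 0.0361 + 0.0289 + 0.0004 + 0.0225 + 0.0100 + 0.0009 + 0.0324 + 0.0256 = 0.1568
B = 1 / 0.1568 = 6.3776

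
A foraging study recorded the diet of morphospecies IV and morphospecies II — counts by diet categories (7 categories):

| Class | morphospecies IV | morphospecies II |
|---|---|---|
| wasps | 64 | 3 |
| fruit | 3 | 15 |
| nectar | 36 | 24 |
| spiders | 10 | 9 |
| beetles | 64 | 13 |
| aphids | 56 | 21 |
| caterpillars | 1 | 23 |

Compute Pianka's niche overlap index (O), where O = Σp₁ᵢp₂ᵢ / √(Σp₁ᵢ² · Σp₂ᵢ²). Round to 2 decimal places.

0.63

Proportions for morphospecies IV (n=234): 64/234=0.2735, 3/234=0.0128, 36/234=0.1538, 10/234=0.0427, 64/234=0.2735, 56/234=0.2393, 1/234=0.0043
Proportions for morphospecies II (n=108): 3/108=0.0278, 15/108=0.1389, 24/108=0.2222, 9/108=0.0833, 13/108=0.1204, 21/108=0.1944, 23/108=0.2130
Σ p₁ᵢp₂ᵢ = 0.007603 + 0.001778 + 0.034174 + 0.003557 + 0.032929 + 0.046520 + 0.000916 = 0.127477
Σp_1ᵢ² = 0.2735² + 0.0128² + 0.1538² + 0.0427² + 0.2735² + 0.2393² + 0.0043² = 0.074802 + 0.000164 + 0.023654 + 0.001823 + 0.074802 + 0.057264 + 0.000018 = 0.232527
Σp_2ᵢ² = 0.0278² + 0.1389² + 0.2222² + 0.0833² + 0.1204² + 0.1944² + 0.2130² = 0.000773 + 0.019293 + 0.049373 + 0.006939 + 0.014496 + 0.037791 + 0.045369 = 0.174034
O = 0.127477 / √(0.232527 × 0.174034) = 0.127477 / 0.2011656 = 0.6337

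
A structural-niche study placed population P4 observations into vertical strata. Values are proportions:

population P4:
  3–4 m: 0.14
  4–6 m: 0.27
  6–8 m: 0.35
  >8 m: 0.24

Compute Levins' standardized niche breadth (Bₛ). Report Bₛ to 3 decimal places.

0.889

Σpᵢ² = 0.14² + 0.27² + 0.35² + 0.24² = 0.0196 + 0.0729 + 0.1225 + 0.0576 = 0.2726
B = 1 / 0.2726 = 3.66838
Bₛ = (B − 1)/(n − 1) = (3.66838 − 1)/(4 − 1) = 2.66838/3 = 0.88946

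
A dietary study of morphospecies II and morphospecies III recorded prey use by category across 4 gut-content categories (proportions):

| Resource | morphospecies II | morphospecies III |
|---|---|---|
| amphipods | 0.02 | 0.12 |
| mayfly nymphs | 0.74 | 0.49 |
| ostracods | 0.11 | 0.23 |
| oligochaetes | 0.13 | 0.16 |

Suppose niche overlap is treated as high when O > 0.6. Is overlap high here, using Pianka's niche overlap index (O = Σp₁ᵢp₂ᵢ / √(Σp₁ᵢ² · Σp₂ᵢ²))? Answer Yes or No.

Yes

Σ p₁ᵢp₂ᵢ = 0.0024 + 0.3626 + 0.0253 + 0.0208 = 0.4111
Σp_1ᵢ² = 0.02² + 0.74² + 0.11² + 0.13² = 0.0004 + 0.5476 + 0.0121 + 0.0169 = 0.5770
Σp_2ᵢ² = 0.12² + 0.49² + 0.23² + 0.16² = 0.0144 + 0.2401 + 0.0529 + 0.0256 = 0.3330
O = 0.4111 / √(0.5770 × 0.3330) = 0.4111 / 0.43834 = 0.9379
O = 0.9379 > 0.6 → Yes.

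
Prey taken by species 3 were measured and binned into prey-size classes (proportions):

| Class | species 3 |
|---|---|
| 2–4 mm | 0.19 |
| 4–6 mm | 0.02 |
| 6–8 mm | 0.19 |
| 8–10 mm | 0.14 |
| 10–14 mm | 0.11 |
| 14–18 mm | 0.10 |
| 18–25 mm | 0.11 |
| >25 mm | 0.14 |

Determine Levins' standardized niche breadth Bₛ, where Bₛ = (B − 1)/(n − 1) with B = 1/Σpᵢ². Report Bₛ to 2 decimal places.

0.84

Σpᵢ² = 0.19² + 0.02² + 0.19² + 0.14² + 0.11² + 0.10² + 0.11² + 0.14² = 0.0361 + 0.0004 + 0.0361 + 0.0196 + 0.0121 + 0.0100 + 0.0121 + 0.0196 = 0.1460
B = 1 / 0.1460 = 6.8493
Bₛ = (B − 1)/(n − 1) = (6.8493 − 1)/(8 − 1) = 5.8493/7 = 0.8356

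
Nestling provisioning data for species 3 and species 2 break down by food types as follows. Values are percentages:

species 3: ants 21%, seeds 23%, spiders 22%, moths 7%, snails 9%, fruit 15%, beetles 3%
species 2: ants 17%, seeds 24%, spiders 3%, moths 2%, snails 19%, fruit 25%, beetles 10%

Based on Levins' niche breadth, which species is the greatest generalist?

species 3

Convert percentages to proportions (divide by 100).
Σp_3ᵢ² = 0.21² + 0.23² + 0.22² + 0.07² + 0.09² + 0.15² + 0.03² = 0.0441 + 0.0529 + 0.0484 + 0.0049 + 0.0081 + 0.0225 + 0.0009 = 0.1818
B_3 = 1 / 0.1818 = 5.5006
Σp_2ᵢ² = 0.17² + 0.24² + 0.03² + 0.02² + 0.19² + 0.25² + 0.10² = 0.0289 + 0.0576 + 0.0009 + 0.0004 + 0.0361 + 0.0625 + 0.0100 = 0.1964
B_2 = 1 / 0.1964 = 5.0916
Highest B → broadest niche (most generalist): species 3 (B = 5.50).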